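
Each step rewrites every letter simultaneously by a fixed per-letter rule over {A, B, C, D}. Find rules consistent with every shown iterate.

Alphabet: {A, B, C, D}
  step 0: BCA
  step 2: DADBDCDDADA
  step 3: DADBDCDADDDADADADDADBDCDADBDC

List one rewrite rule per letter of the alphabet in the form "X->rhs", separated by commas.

  step 2 ⇒ step 3: DADBDCDDADA ⇒ DAD·BDC·DAD·D·DAD·A·DAD·DAD·BDC·DAD·BDC
    A ↦ BDC
    B ↦ D
    C ↦ A
    D ↦ DAD

A->BDC, B->D, C->A, D->DAD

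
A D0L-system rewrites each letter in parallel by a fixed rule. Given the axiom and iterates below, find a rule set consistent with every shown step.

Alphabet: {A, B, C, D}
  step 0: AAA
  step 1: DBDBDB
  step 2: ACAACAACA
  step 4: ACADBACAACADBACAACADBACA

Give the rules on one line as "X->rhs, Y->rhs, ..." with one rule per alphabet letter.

  step 1 ⇒ step 2: DBDBDB ⇒ AC·A·AC·A·AC·A
    B ↦ A
    D ↦ AC
  step 0 ⇒ step 1: AAA ⇒ DB·DB·DB
    A ↦ DB
    C ↦ A  (constrained at step 2)

A->DB, B->A, C->A, D->AC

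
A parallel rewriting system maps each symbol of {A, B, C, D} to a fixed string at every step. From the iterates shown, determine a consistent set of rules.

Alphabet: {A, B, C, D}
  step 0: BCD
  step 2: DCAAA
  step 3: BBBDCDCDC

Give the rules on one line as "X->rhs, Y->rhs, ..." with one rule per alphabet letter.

  step 2 ⇒ step 3: DCAAA ⇒ BB·B·DC·DC·DC
    A ↦ DC
    C ↦ B
    D ↦ BB
    B ↦ A  (constrained at step 0)

A->DC, B->A, C->B, D->BB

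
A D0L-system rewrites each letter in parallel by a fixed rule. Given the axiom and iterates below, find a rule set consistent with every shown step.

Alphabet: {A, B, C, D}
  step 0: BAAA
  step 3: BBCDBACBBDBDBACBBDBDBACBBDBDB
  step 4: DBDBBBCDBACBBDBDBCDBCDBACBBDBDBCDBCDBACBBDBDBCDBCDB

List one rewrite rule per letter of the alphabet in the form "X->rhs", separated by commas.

  step 3 ⇒ step 4: BBCDBACBBDBDBACBBDBDBACBBDBDB ⇒ DB·DB·BB·C·DB·AC·BB·DB·DB·C·DB·C·DB·AC·BB·DB·DB·C·DB·C·DB·AC·BB·DB·DB·C·DB·C·DB
    A ↦ AC
    B ↦ DB
    C ↦ BB
    D ↦ C

A->AC, B->DB, C->BB, D->C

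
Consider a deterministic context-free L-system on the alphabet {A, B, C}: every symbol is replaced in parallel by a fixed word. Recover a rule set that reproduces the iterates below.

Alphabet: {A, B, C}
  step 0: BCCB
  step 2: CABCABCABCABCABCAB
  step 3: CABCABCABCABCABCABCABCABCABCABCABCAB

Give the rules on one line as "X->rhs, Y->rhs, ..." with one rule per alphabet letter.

  step 2 ⇒ step 3: CABCABCABCABCABCAB ⇒ CAB·C·AB·CAB·C·AB·CAB·C·AB·CAB·C·AB·CAB·C·AB·CAB·C·AB
    A ↦ C
    B ↦ AB
    C ↦ CAB

A->C, B->AB, C->CAB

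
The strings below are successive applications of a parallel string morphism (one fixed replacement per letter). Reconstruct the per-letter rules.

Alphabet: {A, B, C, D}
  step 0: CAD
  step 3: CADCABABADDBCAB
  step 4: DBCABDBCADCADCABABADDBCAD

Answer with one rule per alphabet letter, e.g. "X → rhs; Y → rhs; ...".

A->C, B->AD, C->DB, D->AB

  step 3 ⇒ step 4: CADCABABADDBCAB ⇒ DB·C·AB·DB·C·AD·C·AD·C·AB·AB·AD·DB·C·AD
    A ↦ C
    B ↦ AD
    C ↦ DB
    D ↦ AB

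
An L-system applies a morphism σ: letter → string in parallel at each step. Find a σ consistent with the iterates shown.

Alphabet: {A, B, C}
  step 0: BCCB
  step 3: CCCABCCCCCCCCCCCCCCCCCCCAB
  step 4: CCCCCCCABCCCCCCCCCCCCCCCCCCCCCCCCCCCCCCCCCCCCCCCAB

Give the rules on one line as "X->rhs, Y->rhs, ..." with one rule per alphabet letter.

  step 3 ⇒ step 4: CCCABCCCCCCCCCCCCCCCCCCCAB ⇒ CC·CC·CC·C·AB·CC·CC·CC·CC·CC·CC·CC·CC·CC·CC·CC·CC·CC·CC·CC·CC·CC·CC·CC·C·AB
    A ↦ C
    B ↦ AB
    C ↦ CC

A->C, B->AB, C->CC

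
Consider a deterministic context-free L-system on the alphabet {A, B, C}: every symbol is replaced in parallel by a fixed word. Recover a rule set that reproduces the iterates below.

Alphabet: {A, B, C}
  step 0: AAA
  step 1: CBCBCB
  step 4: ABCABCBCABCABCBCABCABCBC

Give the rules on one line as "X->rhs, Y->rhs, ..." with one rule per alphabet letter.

A->CB, B->C, C->AB

  step 0 ⇒ step 1: AAA ⇒ CB·CB·CB
    A ↦ CB
    B ↦ C  (constrained at step 1)
    C ↦ AB  (constrained at step 1)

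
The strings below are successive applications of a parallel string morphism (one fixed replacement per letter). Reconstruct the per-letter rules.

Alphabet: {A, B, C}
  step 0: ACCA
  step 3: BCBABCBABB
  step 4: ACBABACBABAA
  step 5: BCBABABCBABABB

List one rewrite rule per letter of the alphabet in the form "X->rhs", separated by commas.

  step 4 ⇒ step 5: ACBABACBABAA ⇒ B·CB·A·B·A·B·CB·A·B·A·B·B
    A ↦ B
    B ↦ A
    C ↦ CB

A->B, B->A, C->CB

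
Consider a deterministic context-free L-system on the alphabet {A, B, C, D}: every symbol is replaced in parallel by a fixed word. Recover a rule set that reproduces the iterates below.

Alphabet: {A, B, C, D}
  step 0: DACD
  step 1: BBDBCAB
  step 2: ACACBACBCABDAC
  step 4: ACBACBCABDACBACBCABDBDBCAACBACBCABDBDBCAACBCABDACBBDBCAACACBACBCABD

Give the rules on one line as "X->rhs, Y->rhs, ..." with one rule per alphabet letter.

  step 1 ⇒ step 2: BBDBCAB ⇒ AC·AC·B·AC·BCA·BD·AC
    A ↦ BD
    B ↦ AC
    C ↦ BCA
    D ↦ B

A->BD, B->AC, C->BCA, D->B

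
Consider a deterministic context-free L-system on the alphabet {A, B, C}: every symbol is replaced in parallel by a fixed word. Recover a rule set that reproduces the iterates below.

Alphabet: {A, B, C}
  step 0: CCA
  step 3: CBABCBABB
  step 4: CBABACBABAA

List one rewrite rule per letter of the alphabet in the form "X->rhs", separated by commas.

A->B, B->A, C->CB

  step 3 ⇒ step 4: CBABCBABB ⇒ CB·A·B·A·CB·A·B·A·A
    A ↦ B
    B ↦ A
    C ↦ CB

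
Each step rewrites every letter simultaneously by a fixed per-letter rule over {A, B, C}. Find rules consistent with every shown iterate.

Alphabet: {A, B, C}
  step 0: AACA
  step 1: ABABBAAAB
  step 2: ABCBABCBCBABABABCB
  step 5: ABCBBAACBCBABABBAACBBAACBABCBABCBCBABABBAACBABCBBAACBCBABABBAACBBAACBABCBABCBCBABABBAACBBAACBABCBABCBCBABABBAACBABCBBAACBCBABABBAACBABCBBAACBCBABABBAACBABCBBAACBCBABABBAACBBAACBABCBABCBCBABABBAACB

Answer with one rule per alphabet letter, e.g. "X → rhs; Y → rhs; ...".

  step 1 ⇒ step 2: ABABBAAAB ⇒ AB·CB·AB·CB·CB·AB·AB·AB·CB
    A ↦ AB
    B ↦ CB
  step 0 ⇒ step 1: AACA ⇒ AB·AB·BAA·AB
    C ↦ BAA

A->AB, B->CB, C->BAA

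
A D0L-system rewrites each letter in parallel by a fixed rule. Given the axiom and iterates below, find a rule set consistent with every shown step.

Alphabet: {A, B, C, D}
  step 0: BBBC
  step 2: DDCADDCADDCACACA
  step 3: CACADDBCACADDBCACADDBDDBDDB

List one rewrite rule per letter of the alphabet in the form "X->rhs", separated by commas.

A->B, B->CD, C->DD, D->CA

  step 2 ⇒ step 3: DDCADDCADDCACACA ⇒ CA·CA·DD·B·CA·CA·DD·B·CA·CA·DD·B·DD·B·DD·B
    A ↦ B
    C ↦ DD
    D ↦ CA
    B ↦ CD  (constrained at step 0)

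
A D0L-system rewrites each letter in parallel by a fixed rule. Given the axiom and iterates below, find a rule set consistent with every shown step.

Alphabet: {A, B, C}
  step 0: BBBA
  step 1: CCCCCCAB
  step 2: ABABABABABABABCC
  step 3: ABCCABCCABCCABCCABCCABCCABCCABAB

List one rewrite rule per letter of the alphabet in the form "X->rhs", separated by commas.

A->AB, B->CC, C->AB

  step 2 ⇒ step 3: ABABABABABABABCC ⇒ AB·CC·AB·CC·AB·CC·AB·CC·AB·CC·AB·CC·AB·CC·AB·AB
    A ↦ AB
    B ↦ CC
    C ↦ AB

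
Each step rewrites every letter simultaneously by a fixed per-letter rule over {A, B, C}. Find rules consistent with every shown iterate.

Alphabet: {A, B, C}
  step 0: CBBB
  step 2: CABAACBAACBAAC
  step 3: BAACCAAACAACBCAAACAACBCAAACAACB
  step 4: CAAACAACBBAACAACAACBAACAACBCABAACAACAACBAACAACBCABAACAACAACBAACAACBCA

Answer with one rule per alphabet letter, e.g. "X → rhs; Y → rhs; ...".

A->AAC, B->CA, C->B

  step 3 ⇒ step 4: BAACCAAACAACBCAAACAACBCAAACAACB ⇒ CA·AAC·AAC·B·B·AAC·AAC·AAC·B·AAC·AAC·B·CA·B·AAC·AAC·AAC·B·AAC·AAC·B·CA·B·AAC·AAC·AAC·B·AAC·AAC·B·CA
    A ↦ AAC
    B ↦ CA
    C ↦ B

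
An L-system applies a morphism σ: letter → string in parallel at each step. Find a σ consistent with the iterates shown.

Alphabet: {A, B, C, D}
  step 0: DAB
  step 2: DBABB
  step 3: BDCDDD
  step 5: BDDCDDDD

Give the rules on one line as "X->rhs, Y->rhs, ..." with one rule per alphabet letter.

  step 2 ⇒ step 3: DBABB ⇒ B·D·CD·D·D
    A ↦ CD
    B ↦ D
    D ↦ B
    C ↦ BA  (constrained at step 3)

A->CD, B->D, C->BA, D->B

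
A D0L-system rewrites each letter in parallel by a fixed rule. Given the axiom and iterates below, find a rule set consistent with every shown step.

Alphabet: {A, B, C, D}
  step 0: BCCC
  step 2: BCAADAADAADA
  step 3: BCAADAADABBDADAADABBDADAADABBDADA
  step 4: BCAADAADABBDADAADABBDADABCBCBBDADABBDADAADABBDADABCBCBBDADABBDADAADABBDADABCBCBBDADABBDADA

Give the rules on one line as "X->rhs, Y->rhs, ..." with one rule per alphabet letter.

A->ADA, B->BC, C->A, D->BBD

  step 3 ⇒ step 4: BCAADAADABBDADAADABBDADAADABBDADA ⇒ BC·A·ADA·ADA·BBD·ADA·ADA·BBD·ADA·BC·BC·BBD·ADA·BBD·ADA·ADA·BBD·ADA·BC·BC·BBD·ADA·BBD·ADA·ADA·BBD·ADA·BC·BC·BBD·ADA·BBD·ADA
    A ↦ ADA
    B ↦ BC
    C ↦ A
    D ↦ BBD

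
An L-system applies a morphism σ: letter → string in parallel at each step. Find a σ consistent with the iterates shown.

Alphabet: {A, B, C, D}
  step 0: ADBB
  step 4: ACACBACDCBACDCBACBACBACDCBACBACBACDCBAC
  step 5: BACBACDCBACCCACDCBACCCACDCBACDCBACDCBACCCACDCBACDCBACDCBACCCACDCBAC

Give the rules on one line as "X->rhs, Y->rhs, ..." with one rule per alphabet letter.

A->B, B->DC, C->AC, D->CC

  step 4 ⇒ step 5: ACACBACDCBACDCBACBACBACDCBACBACBACDCBAC ⇒ B·AC·B·AC·DC·B·AC·CC·AC·DC·B·AC·CC·AC·DC·B·AC·DC·B·AC·DC·B·AC·CC·AC·DC·B·AC·DC·B·AC·DC·B·AC·CC·AC·DC·B·AC
    A ↦ B
    B ↦ DC
    C ↦ AC
    D ↦ CC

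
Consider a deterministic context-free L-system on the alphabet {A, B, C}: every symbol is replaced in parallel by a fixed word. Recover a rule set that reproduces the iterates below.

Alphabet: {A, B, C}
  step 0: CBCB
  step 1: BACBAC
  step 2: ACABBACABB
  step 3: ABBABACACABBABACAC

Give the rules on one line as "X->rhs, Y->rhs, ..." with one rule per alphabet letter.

  step 2 ⇒ step 3: ACABBACABB ⇒ AB·B·AB·AC·AC·AB·B·AB·AC·AC
    A ↦ AB
    B ↦ AC
    C ↦ B

A->AB, B->AC, C->B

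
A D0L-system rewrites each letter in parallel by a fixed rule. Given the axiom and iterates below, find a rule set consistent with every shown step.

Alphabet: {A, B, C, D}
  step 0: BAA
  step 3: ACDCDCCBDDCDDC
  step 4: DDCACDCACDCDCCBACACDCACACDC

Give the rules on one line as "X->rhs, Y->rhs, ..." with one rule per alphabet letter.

A->D, B->CB, C->DC, D->AC

  step 3 ⇒ step 4: ACDCDCCBDDCDDC ⇒ D·DC·AC·DC·AC·DC·DC·CB·AC·AC·DC·AC·AC·DC
    A ↦ D
    B ↦ CB
    C ↦ DC
    D ↦ AC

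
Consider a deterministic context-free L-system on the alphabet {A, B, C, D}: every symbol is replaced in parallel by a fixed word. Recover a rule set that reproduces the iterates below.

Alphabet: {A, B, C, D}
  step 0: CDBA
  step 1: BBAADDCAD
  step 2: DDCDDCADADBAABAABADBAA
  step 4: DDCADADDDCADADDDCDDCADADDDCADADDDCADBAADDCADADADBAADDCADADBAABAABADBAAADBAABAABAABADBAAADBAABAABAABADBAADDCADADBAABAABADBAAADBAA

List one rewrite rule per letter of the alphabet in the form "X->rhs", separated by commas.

A->AD, B->DDC, C->B, D->BAA

  step 1 ⇒ step 2: BBAADDCAD ⇒ DDC·DDC·AD·AD·BAA·BAA·B·AD·BAA
    A ↦ AD
    B ↦ DDC
    C ↦ B
    D ↦ BAA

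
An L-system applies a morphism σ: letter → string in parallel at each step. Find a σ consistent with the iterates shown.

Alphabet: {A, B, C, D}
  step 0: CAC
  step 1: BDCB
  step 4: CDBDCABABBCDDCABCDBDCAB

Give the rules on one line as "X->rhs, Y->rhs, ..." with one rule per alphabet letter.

  step 0 ⇒ step 1: CAC ⇒ B·DC·B
    A ↦ DC
    C ↦ B
    B ↦ AB  (constrained at step 1)
    D ↦ CD  (constrained at step 1)

A->DC, B->AB, C->B, D->CD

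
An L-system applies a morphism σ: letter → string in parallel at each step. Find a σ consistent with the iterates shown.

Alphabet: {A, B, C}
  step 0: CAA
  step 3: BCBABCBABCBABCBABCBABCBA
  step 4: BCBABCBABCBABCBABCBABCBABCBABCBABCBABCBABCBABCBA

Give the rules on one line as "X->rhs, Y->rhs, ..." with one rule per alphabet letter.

  step 3 ⇒ step 4: BCBABCBABCBABCBABCBABCBA ⇒ BC·BA·BC·BA·BC·BA·BC·BA·BC·BA·BC·BA·BC·BA·BC·BA·BC·BA·BC·BA·BC·BA·BC·BA
    A ↦ BA
    B ↦ BC
    C ↦ BA

A->BA, B->BC, C->BA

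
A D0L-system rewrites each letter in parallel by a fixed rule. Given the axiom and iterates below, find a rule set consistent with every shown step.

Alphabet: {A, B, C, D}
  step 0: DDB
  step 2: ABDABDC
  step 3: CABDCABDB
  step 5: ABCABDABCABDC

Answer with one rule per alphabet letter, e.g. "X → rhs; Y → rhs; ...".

A->C, B->A, C->B, D->BD

  step 2 ⇒ step 3: ABDABDC ⇒ C·A·BD·C·A·BD·B
    A ↦ C
    B ↦ A
    C ↦ B
    D ↦ BD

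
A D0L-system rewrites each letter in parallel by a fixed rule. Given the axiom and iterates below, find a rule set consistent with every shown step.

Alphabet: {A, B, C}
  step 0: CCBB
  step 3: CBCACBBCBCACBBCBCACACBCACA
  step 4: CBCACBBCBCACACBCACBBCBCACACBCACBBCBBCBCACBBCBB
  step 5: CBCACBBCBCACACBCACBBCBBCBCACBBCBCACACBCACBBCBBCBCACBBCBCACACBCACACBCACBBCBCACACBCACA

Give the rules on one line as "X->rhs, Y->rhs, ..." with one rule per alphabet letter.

  step 4 ⇒ step 5: CBCACBBCBCACACBCACBBCBCACACBCACBBCBBCBCACBBCBB ⇒ CB·CA·CB·B·CB·CA·CA·CB·CA·CB·B·CB·B·CB·CA·CB·B·CB·CA·CA·CB·CA·CB·B·CB·B·CB·CA·CB·B·CB·CA·CA·CB·CA·CA·CB·CA·CB·B·CB·CA·CA·CB·CA·CA
    A ↦ B
    B ↦ CA
    C ↦ CB

A->B, B->CA, C->CB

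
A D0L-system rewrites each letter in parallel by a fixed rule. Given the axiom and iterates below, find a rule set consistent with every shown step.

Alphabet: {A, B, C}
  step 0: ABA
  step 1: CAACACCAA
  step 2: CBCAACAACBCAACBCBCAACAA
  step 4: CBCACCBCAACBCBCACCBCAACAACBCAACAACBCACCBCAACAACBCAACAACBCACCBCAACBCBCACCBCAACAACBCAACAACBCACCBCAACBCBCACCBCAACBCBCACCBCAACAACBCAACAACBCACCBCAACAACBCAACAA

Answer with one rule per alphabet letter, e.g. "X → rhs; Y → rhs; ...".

  step 1 ⇒ step 2: CAACACCAA ⇒ CB·CAA·CAA·CB·CAA·CB·CB·CAA·CAA
    A ↦ CAA
    C ↦ CB
  step 0 ⇒ step 1: ABA ⇒ CAA·CAC·CAA
    B ↦ CAC

A->CAA, B->CAC, C->CB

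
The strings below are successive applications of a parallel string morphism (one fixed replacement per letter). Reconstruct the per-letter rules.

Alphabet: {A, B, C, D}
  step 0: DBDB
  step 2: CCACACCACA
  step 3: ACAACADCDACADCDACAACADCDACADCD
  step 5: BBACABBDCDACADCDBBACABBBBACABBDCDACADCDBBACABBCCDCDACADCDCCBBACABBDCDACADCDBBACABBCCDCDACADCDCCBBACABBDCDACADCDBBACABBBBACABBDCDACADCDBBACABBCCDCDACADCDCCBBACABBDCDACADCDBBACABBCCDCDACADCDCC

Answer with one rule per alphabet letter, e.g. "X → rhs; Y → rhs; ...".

A->DCD, B->C, C->ACA, D->BB

  step 2 ⇒ step 3: CCACACCACA ⇒ ACA·ACA·DCD·ACA·DCD·ACA·ACA·DCD·ACA·DCD
    A ↦ DCD
    C ↦ ACA
    B ↦ C  (constrained at step 0)
    D ↦ BB  (constrained at step 0)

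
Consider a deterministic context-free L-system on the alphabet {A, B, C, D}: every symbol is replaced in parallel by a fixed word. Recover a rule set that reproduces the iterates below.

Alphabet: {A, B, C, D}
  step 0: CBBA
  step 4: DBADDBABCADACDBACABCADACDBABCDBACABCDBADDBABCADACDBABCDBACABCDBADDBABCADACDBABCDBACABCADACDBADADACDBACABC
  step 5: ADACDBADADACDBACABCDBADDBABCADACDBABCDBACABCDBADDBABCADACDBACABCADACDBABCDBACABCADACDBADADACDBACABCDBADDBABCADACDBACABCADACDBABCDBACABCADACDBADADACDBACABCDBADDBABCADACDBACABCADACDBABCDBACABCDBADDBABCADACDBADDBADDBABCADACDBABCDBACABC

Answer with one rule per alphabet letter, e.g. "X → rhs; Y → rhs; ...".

A->DB, B->AC, C->ABC, D->AD

  step 4 ⇒ step 5: DBADDBABCADACDBACABCADACDBABCDBACABCDBADDBABCADACDBABCDBACABCDBADDBABCADACDBABCDBACABCADACDBADADACDBACABC ⇒ AD·AC·DB·AD·AD·AC·DB·AC·ABC·DB·AD·DB·ABC·AD·AC·DB·ABC·DB·AC·ABC·DB·AD·DB·ABC·AD·AC·DB·AC·ABC·AD·AC·DB·ABC·DB·AC·ABC·AD·AC·DB·AD·AD·AC·DB·AC·ABC·DB·AD·DB·ABC·AD·AC·DB·AC·ABC·AD·AC·DB·ABC·DB·AC·ABC·AD·AC·DB·AD·AD·AC·DB·AC·ABC·DB·AD·DB·ABC·AD·AC·DB·AC·ABC·AD·AC·DB·ABC·DB·AC·ABC·DB·AD·DB·ABC·AD·AC·DB·AD·DB·AD·DB·ABC·AD·AC·DB·ABC·DB·AC·ABC
    A ↦ DB
    B ↦ AC
    C ↦ ABC
    D ↦ AD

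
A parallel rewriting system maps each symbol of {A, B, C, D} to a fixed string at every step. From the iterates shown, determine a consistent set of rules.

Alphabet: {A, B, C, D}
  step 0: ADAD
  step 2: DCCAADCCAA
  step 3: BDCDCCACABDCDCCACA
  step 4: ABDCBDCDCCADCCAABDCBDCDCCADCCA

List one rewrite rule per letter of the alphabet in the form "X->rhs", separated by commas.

A->CA, B->A, C->DC, D->B

  step 3 ⇒ step 4: BDCDCCACABDCDCCACA ⇒ A·B·DC·B·DC·DC·CA·DC·CA·A·B·DC·B·DC·DC·CA·DC·CA
    A ↦ CA
    B ↦ A
    C ↦ DC
    D ↦ B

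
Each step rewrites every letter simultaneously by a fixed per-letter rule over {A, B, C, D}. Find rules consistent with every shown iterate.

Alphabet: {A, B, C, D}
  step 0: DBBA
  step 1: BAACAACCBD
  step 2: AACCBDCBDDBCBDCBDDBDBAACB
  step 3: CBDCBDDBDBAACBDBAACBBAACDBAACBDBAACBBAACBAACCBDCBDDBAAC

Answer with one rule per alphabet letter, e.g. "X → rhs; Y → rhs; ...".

  step 2 ⇒ step 3: AACCBDCBDDBCBDCBDDBDBAACB ⇒ CBD·CBD·DB·DB·AAC·B·DB·AAC·B·B·AAC·DB·AAC·B·DB·AAC·B·B·AAC·B·AAC·CBD·CBD·DB·AAC
    A ↦ CBD
    B ↦ AAC
    C ↦ DB
    D ↦ B

A->CBD, B->AAC, C->DB, D->B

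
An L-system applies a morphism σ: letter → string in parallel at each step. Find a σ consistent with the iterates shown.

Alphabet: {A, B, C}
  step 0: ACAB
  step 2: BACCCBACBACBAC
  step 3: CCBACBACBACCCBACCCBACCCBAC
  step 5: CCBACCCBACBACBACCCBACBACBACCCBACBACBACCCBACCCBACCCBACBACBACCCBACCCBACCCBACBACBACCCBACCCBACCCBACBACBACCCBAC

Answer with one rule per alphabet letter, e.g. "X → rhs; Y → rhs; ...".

  step 2 ⇒ step 3: BACCCBACBACBAC ⇒ C·C·BAC·BAC·BAC·C·C·BAC·C·C·BAC·C·C·BAC
    A ↦ C
    B ↦ C
    C ↦ BAC

A->C, B->C, C->BAC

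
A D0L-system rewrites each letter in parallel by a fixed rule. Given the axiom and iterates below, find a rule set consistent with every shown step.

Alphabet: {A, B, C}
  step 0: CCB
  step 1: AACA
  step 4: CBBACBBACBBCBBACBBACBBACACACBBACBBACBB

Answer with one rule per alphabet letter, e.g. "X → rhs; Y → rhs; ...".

A->CBB, B->CA, C->A

  step 0 ⇒ step 1: CCB ⇒ A·A·CA
    B ↦ CA
    C ↦ A
    A ↦ CBB  (constrained at step 1)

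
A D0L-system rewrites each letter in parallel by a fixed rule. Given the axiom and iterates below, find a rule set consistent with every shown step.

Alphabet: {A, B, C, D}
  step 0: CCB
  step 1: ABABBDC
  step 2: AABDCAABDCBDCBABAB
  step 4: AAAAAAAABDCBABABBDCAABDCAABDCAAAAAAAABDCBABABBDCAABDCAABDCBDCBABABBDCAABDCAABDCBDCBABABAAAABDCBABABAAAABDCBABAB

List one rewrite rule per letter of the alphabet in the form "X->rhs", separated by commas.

A->AA, B->BDC, C->AB, D->BAB

  step 1 ⇒ step 2: ABABBDC ⇒ AA·BDC·AA·BDC·BDC·BAB·AB
    A ↦ AA
    B ↦ BDC
    C ↦ AB
    D ↦ BAB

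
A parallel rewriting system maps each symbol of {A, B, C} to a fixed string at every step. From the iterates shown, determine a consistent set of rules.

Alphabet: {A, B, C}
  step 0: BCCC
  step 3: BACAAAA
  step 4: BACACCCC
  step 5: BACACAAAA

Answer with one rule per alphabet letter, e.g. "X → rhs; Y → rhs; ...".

A->C, B->BA, C->A

  step 4 ⇒ step 5: BACACCCC ⇒ BA·C·A·C·A·A·A·A
    A ↦ C
    B ↦ BA
    C ↦ A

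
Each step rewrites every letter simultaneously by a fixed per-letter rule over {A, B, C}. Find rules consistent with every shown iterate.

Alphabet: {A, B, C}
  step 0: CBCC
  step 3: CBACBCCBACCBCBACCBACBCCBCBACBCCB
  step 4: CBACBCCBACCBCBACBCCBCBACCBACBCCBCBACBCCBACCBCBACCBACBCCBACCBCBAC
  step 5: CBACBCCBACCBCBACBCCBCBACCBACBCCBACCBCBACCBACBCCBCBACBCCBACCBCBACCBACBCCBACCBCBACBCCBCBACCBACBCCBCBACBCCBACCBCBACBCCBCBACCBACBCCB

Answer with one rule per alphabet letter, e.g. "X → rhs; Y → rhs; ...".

  step 4 ⇒ step 5: CBACBCCBACCBCBACBCCBCBACCBACBCCBCBACBCCBACCBCBACCBACBCCBACCBCBAC ⇒ CB·AC·BC·CB·AC·CB·CB·AC·BC·CB·CB·AC·CB·AC·BC·CB·AC·CB·CB·AC·CB·AC·BC·CB·CB·AC·BC·CB·AC·CB·CB·AC·CB·AC·BC·CB·AC·CB·CB·AC·BC·CB·CB·AC·CB·AC·BC·CB·CB·AC·BC·CB·AC·CB·CB·AC·BC·CB·CB·AC·CB·AC·BC·CB
    A ↦ BC
    B ↦ AC
    C ↦ CB

A->BC, B->AC, C->CB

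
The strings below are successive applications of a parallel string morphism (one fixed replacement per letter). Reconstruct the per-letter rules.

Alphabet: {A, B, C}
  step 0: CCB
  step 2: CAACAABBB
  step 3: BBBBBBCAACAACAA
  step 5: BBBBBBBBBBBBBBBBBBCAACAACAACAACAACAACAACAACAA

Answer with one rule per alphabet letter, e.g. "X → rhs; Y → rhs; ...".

A->B, B->CAA, C->B

  step 2 ⇒ step 3: CAACAABBB ⇒ B·B·B·B·B·B·CAA·CAA·CAA
    A ↦ B
    B ↦ CAA
    C ↦ B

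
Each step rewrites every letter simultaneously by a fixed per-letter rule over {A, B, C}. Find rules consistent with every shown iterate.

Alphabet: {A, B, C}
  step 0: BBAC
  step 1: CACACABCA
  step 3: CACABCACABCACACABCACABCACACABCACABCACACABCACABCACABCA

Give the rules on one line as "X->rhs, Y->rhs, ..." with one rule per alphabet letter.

A->CAB, B->CA, C->CA

  step 0 ⇒ step 1: BBAC ⇒ CA·CA·CAB·CA
    A ↦ CAB
    B ↦ CA
    C ↦ CA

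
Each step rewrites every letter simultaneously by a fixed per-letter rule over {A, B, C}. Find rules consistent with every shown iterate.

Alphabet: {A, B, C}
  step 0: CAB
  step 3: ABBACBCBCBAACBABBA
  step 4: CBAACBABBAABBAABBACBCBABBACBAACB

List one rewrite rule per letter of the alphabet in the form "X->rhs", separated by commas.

A->CB, B->A, C->ABB

  step 3 ⇒ step 4: ABBACBCBCBAACBABBA ⇒ CB·A·A·CB·ABB·A·ABB·A·ABB·A·CB·CB·ABB·A·CB·A·A·CB
    A ↦ CB
    B ↦ A
    C ↦ ABB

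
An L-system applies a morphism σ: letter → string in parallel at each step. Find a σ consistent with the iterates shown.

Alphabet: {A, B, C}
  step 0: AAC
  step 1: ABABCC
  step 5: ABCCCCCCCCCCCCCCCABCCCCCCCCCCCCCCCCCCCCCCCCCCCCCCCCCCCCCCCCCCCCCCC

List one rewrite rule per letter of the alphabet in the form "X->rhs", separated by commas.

A->AB, B->C, C->CC

  step 0 ⇒ step 1: AAC ⇒ AB·AB·CC
    A ↦ AB
    C ↦ CC
    B ↦ C  (constrained at step 1)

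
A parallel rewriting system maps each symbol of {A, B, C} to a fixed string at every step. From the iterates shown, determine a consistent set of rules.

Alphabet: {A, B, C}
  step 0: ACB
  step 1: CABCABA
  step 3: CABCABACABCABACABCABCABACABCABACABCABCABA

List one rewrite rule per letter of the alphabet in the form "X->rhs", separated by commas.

A->CAB, B->A, C->CAB

  step 0 ⇒ step 1: ACB ⇒ CAB·CAB·A
    A ↦ CAB
    B ↦ A
    C ↦ CAB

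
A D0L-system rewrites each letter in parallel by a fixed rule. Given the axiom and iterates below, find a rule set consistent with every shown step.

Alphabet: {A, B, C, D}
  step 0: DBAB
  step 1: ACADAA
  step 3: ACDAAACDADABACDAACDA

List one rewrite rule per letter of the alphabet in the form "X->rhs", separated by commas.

A->DA, B->A, C->B, D->AC

  step 0 ⇒ step 1: DBAB ⇒ AC·A·DA·A
    A ↦ DA
    B ↦ A
    D ↦ AC
    C ↦ B  (constrained at step 1)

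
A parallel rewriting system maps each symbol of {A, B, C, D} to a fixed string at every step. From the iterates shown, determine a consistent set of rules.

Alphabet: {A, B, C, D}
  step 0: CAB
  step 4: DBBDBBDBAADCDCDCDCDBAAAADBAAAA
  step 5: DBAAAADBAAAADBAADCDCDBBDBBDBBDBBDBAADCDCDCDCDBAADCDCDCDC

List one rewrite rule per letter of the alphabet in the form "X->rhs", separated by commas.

  step 4 ⇒ step 5: DBBDBBDBAADCDCDCDCDBAAAADBAAAA ⇒ DB·AA·AA·DB·AA·AA·DB·AA·DC·DC·DB·B·DB·B·DB·B·DB·B·DB·AA·DC·DC·DC·DC·DB·AA·DC·DC·DC·DC
    A ↦ DC
    B ↦ AA
    C ↦ B
    D ↦ DB

A->DC, B->AA, C->B, D->DB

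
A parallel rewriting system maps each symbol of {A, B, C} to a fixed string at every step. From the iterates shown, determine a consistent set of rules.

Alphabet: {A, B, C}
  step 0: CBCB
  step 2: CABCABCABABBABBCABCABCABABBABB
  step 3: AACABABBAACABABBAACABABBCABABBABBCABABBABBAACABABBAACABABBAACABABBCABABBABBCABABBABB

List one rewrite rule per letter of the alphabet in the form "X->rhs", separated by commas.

A->CAB, B->ABB, C->AA

  step 2 ⇒ step 3: CABCABCABABBABBCABCABCABABBABB ⇒ AA·CAB·ABB·AA·CAB·ABB·AA·CAB·ABB·CAB·ABB·ABB·CAB·ABB·ABB·AA·CAB·ABB·AA·CAB·ABB·AA·CAB·ABB·CAB·ABB·ABB·CAB·ABB·ABB
    A ↦ CAB
    B ↦ ABB
    C ↦ AA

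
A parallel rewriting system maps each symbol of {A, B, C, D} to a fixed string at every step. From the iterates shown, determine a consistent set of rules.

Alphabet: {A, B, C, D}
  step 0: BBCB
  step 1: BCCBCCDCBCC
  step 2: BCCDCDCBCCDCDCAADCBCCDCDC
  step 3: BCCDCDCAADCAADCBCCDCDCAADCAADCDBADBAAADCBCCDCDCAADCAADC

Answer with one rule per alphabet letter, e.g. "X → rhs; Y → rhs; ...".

A->DBA, B->BCC, C->DC, D->AA

  step 2 ⇒ step 3: BCCDCDCBCCDCDCAADCBCCDCDC ⇒ BCC·DC·DC·AA·DC·AA·DC·BCC·DC·DC·AA·DC·AA·DC·DBA·DBA·AA·DC·BCC·DC·DC·AA·DC·AA·DC
    A ↦ DBA
    B ↦ BCC
    C ↦ DC
    D ↦ AA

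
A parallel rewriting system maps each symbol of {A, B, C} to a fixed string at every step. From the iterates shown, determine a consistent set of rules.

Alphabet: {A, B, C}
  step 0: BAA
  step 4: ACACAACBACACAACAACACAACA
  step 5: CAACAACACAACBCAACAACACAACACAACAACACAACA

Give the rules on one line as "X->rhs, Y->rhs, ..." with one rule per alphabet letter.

A->CA, B->CB, C->A

  step 4 ⇒ step 5: ACACAACBACACAACAACACAACA ⇒ CA·A·CA·A·CA·CA·A·CB·CA·A·CA·A·CA·CA·A·CA·CA·A·CA·A·CA·CA·A·CA
    A ↦ CA
    B ↦ CB
    C ↦ A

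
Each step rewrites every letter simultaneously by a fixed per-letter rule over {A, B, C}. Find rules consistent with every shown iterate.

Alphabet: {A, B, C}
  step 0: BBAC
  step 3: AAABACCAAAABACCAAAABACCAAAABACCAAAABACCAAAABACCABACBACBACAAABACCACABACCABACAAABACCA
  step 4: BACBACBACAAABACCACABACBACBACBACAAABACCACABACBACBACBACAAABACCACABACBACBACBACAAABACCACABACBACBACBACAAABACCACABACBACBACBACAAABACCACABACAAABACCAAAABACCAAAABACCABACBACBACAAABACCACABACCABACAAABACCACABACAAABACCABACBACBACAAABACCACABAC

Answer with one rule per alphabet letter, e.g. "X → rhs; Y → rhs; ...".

  step 3 ⇒ step 4: AAABACCAAAABACCAAAABACCAAAABACCAAAABACCAAAABACCABACBACBACAAABACCACABACCABACAAABACCA ⇒ BAC·BAC·BAC·AAA·BAC·CA·CA·BAC·BAC·BAC·BAC·AAA·BAC·CA·CA·BAC·BAC·BAC·BAC·AAA·BAC·CA·CA·BAC·BAC·BAC·BAC·AAA·BAC·CA·CA·BAC·BAC·BAC·BAC·AAA·BAC·CA·CA·BAC·BAC·BAC·BAC·AAA·BAC·CA·CA·BAC·AAA·BAC·CA·AAA·BAC·CA·AAA·BAC·CA·BAC·BAC·BAC·AAA·BAC·CA·CA·BAC·CA·BAC·AAA·BAC·CA·CA·BAC·AAA·BAC·CA·BAC·BAC·BAC·AAA·BAC·CA·CA·BAC
    A ↦ BAC
    B ↦ AAA
    C ↦ CA

A->BAC, B->AAA, C->CA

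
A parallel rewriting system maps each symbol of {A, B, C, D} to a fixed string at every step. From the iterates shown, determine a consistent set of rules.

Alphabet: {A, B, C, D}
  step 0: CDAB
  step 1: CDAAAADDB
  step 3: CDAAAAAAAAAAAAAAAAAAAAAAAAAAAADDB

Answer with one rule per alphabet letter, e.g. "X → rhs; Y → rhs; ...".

A->AA, B->DDB, C->CDA, D->A

  step 0 ⇒ step 1: CDAB ⇒ CDA·A·AA·DDB
    A ↦ AA
    B ↦ DDB
    C ↦ CDA
    D ↦ A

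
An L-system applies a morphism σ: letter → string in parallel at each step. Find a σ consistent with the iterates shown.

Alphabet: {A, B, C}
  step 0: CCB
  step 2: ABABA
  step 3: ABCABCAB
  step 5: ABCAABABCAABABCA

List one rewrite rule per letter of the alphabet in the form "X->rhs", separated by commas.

  step 2 ⇒ step 3: ABABA ⇒ AB·C·AB·C·AB
    A ↦ AB
    B ↦ C
    C ↦ A  (constrained at step 0)

A->AB, B->C, C->A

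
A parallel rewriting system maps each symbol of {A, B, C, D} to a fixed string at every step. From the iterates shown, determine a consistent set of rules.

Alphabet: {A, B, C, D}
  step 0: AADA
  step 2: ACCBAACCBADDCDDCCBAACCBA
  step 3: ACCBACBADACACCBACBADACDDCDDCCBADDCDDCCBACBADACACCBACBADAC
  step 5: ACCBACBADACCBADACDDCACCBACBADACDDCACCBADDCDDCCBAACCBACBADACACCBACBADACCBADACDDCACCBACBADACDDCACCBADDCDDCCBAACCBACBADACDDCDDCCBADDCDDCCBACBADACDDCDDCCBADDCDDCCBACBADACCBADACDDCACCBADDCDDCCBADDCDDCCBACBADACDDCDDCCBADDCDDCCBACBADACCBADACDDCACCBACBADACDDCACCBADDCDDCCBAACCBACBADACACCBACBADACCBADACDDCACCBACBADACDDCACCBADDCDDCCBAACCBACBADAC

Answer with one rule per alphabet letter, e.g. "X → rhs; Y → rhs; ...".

  step 2 ⇒ step 3: ACCBAACCBADDCDDCCBAACCBA ⇒ AC·CBA·CBA·D·AC·AC·CBA·CBA·D·AC·DDC·DDC·CBA·DDC·DDC·CBA·CBA·D·AC·AC·CBA·CBA·D·AC
    A ↦ AC
    B ↦ D
    C ↦ CBA
    D ↦ DDC

A->AC, B->D, C->CBA, D->DDC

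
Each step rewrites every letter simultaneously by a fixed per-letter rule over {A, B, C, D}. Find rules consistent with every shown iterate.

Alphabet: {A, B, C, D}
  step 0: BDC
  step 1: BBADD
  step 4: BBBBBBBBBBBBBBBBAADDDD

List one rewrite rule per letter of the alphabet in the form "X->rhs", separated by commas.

A->C, B->BB, C->DD, D->A

  step 0 ⇒ step 1: BDC ⇒ BB·A·DD
    B ↦ BB
    C ↦ DD
    D ↦ A
    A ↦ C  (constrained at step 1)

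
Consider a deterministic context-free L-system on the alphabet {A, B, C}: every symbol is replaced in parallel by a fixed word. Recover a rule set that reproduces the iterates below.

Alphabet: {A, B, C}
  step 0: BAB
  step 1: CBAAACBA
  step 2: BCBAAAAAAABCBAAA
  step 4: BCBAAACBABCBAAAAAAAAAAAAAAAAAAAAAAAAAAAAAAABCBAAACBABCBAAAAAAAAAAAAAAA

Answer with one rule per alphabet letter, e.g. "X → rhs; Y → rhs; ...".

A->AA, B->CBA, C->B

  step 1 ⇒ step 2: CBAAACBA ⇒ B·CBA·AA·AA·AA·B·CBA·AA
    A ↦ AA
    B ↦ CBA
    C ↦ B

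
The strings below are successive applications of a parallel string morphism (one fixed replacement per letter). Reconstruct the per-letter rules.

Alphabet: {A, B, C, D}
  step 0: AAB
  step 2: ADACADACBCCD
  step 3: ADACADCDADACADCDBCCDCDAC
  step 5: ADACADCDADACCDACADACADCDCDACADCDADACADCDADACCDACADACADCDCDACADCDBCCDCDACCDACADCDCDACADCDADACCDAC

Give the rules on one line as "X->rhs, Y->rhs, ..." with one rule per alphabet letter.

A->AD, B->BC, C->CD, D->AC

  step 2 ⇒ step 3: ADACADACBCCD ⇒ AD·AC·AD·CD·AD·AC·AD·CD·BC·CD·CD·AC
    A ↦ AD
    B ↦ BC
    C ↦ CD
    D ↦ AC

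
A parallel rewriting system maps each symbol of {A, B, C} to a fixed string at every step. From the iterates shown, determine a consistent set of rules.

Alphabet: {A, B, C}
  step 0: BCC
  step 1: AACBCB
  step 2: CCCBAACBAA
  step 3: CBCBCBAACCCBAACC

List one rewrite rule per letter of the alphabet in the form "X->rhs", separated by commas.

A->C, B->AA, C->CB

  step 2 ⇒ step 3: CCCBAACBAA ⇒ CB·CB·CB·AA·C·C·CB·AA·C·C
    A ↦ C
    B ↦ AA
    C ↦ CB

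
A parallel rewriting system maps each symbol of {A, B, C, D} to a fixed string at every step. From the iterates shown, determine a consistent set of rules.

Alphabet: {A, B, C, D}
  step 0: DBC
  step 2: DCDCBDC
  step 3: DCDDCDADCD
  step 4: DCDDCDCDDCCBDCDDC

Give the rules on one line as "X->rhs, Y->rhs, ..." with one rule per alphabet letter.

  step 3 ⇒ step 4: DCDDCDADCD ⇒ DC·D·DC·DC·D·DC·CB·DC·D·DC
    A ↦ CB
    C ↦ D
    D ↦ DC
  step 2 ⇒ step 3: DCDCBDC ⇒ DC·D·DC·D·A·DC·D
    B ↦ A

A->CB, B->A, C->D, D->DC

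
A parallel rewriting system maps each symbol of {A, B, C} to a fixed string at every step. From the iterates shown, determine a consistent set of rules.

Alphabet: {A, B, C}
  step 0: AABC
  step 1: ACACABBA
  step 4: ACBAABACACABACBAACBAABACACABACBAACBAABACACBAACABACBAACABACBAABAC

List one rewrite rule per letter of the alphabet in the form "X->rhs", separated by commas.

  step 0 ⇒ step 1: AABC ⇒ AC·AC·AB·BA
    A ↦ AC
    B ↦ AB
    C ↦ BA

A->AC, B->AB, C->BA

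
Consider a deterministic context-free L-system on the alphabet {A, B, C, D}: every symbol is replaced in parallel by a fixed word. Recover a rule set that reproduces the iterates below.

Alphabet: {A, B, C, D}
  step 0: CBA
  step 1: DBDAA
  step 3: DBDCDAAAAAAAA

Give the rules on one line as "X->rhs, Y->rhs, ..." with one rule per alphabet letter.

A->AA, B->BD, C->D, D->C

  step 0 ⇒ step 1: CBA ⇒ D·BD·AA
    A ↦ AA
    B ↦ BD
    C ↦ D
    D ↦ C  (constrained at step 1)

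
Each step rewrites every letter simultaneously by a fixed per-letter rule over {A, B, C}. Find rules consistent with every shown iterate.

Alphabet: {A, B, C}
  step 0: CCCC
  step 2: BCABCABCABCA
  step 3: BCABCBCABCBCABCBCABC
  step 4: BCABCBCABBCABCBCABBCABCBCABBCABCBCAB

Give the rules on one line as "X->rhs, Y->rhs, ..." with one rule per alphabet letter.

A->C, B->BCA, C->B

  step 3 ⇒ step 4: BCABCBCABCBCABCBCABC ⇒ BCA·B·C·BCA·B·BCA·B·C·BCA·B·BCA·B·C·BCA·B·BCA·B·C·BCA·B
    A ↦ C
    B ↦ BCA
    C ↦ B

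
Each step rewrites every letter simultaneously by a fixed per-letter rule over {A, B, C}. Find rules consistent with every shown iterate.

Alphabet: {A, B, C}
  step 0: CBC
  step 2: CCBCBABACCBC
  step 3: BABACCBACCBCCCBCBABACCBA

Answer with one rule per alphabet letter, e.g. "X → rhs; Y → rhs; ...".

  step 2 ⇒ step 3: CCBCBABACCBC ⇒ BA·BA·CC·BA·CC·BC·CC·BC·BA·BA·CC·BA
    A ↦ BC
    B ↦ CC
    C ↦ BA

A->BC, B->CC, C->BA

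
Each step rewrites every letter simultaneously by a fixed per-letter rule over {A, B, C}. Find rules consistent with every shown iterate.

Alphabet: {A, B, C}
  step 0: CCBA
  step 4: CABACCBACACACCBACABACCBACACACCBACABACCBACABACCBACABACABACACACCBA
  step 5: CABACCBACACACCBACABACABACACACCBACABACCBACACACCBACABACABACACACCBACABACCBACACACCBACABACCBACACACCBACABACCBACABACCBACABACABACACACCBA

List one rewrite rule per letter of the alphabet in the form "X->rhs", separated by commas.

A->BA, B->CC, C->CA

  step 4 ⇒ step 5: CABACCBACACACCBACABACCBACACACCBACABACCBACABACCBACABACABACACACCBA ⇒ CA·BA·CC·BA·CA·CA·CC·BA·CA·BA·CA·BA·CA·CA·CC·BA·CA·BA·CC·BA·CA·CA·CC·BA·CA·BA·CA·BA·CA·CA·CC·BA·CA·BA·CC·BA·CA·CA·CC·BA·CA·BA·CC·BA·CA·CA·CC·BA·CA·BA·CC·BA·CA·BA·CC·BA·CA·BA·CA·BA·CA·CA·CC·BA
    A ↦ BA
    B ↦ CC
    C ↦ CA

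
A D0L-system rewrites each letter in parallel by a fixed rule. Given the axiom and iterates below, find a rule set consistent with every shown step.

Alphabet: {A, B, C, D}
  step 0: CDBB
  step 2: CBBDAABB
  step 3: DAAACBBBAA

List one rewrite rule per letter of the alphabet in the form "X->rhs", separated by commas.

  step 2 ⇒ step 3: CBBDAABB ⇒ DA·A·A·CB·B·B·A·A
    A ↦ B
    B ↦ A
    C ↦ DA
    D ↦ CB

A->B, B->A, C->DA, D->CB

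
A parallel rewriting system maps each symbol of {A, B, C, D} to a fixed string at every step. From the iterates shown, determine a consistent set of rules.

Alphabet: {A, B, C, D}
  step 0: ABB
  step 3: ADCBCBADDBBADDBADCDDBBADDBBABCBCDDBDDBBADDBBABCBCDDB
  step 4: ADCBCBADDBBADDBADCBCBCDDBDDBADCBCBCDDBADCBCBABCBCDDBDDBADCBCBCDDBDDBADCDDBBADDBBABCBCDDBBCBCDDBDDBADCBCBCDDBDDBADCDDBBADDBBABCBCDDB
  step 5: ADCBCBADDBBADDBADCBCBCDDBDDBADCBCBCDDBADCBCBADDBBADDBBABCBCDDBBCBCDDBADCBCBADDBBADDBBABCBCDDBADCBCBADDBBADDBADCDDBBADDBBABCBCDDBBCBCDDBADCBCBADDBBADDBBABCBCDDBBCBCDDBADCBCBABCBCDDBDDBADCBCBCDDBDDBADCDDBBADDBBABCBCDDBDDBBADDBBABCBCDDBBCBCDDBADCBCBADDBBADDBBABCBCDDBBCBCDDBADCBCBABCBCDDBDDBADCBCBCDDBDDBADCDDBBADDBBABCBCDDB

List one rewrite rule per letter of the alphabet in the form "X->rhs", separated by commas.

  step 4 ⇒ step 5: ADCBCBADDBBADDBADCBCBCDDBDDBADCBCBCDDBADCBCBABCBCDDBDDBADCBCBCDDBDDBADCDDBBADDBBABCBCDDBBCBCDDBDDBADCBCBCDDBDDBADCDDBBADDBBABCBCDDB ⇒ ADC·BC·BA·DDB·BA·DDB·ADC·BC·BC·DDB·DDB·ADC·BC·BC·DDB·ADC·BC·BA·DDB·BA·DDB·BA·BC·BC·DDB·BC·BC·DDB·ADC·BC·BA·DDB·BA·DDB·BA·BC·BC·DDB·ADC·BC·BA·DDB·BA·DDB·ADC·DDB·BA·DDB·BA·BC·BC·DDB·BC·BC·DDB·ADC·BC·BA·DDB·BA·DDB·BA·BC·BC·DDB·BC·BC·DDB·ADC·BC·BA·BC·BC·DDB·DDB·ADC·BC·BC·DDB·DDB·ADC·DDB·BA·DDB·BA·BC·BC·DDB·DDB·BA·DDB·BA·BC·BC·DDB·BC·BC·DDB·ADC·BC·BA·DDB·BA·DDB·BA·BC·BC·DDB·BC·BC·DDB·ADC·BC·BA·BC·BC·DDB·DDB·ADC·BC·BC·DDB·DDB·ADC·DDB·BA·DDB·BA·BC·BC·DDB
    A ↦ ADC
    B ↦ DDB
    C ↦ BA
    D ↦ BC

A->ADC, B->DDB, C->BA, D->BC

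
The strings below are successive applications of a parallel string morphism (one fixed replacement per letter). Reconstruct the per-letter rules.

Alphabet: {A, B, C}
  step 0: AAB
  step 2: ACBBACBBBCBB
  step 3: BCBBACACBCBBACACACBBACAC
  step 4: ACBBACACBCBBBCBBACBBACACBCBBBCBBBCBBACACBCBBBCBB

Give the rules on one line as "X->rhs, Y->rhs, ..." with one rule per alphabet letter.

A->BC, B->AC, C->BB

  step 3 ⇒ step 4: BCBBACACBCBBACACACBBACAC ⇒ AC·BB·AC·AC·BC·BB·BC·BB·AC·BB·AC·AC·BC·BB·BC·BB·BC·BB·AC·AC·BC·BB·BC·BB
    A ↦ BC
    B ↦ AC
    C ↦ BB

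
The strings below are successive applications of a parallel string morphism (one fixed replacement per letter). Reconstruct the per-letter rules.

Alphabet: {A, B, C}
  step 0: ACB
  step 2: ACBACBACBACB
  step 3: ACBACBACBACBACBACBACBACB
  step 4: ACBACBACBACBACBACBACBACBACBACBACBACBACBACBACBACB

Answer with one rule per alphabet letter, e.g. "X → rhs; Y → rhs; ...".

  step 3 ⇒ step 4: ACBACBACBACBACBACBACBACB ⇒ AC·BA·CB·AC·BA·CB·AC·BA·CB·AC·BA·CB·AC·BA·CB·AC·BA·CB·AC·BA·CB·AC·BA·CB
    A ↦ AC
    B ↦ CB
    C ↦ BA

A->AC, B->CB, C->BA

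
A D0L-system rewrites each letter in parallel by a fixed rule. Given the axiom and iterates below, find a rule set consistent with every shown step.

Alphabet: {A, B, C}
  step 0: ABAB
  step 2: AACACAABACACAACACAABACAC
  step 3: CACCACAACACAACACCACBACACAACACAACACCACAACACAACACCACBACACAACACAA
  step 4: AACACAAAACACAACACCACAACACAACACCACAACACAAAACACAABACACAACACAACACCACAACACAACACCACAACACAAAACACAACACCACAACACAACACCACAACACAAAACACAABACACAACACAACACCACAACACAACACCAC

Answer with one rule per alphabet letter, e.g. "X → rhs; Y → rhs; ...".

A->CAC, B->BA, C->AA

  step 3 ⇒ step 4: CACCACAACACAACACCACBACACAACACAACACCACAACACAACACCACBACACAACACAA ⇒ AA·CAC·AA·AA·CAC·AA·CAC·CAC·AA·CAC·AA·CAC·CAC·AA·CAC·AA·AA·CAC·AA·BA·CAC·AA·CAC·AA·CAC·CAC·AA·CAC·AA·CAC·CAC·AA·CAC·AA·AA·CAC·AA·CAC·CAC·AA·CAC·AA·CAC·CAC·AA·CAC·AA·AA·CAC·AA·BA·CAC·AA·CAC·AA·CAC·CAC·AA·CAC·AA·CAC·CAC
    A ↦ CAC
    B ↦ BA
    C ↦ AA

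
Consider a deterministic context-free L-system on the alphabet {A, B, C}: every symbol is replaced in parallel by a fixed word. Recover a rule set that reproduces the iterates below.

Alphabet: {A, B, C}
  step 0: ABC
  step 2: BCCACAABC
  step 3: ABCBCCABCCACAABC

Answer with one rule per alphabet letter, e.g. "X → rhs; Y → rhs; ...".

A->CA, B->A, C->BC

  step 2 ⇒ step 3: BCCACAABC ⇒ A·BC·BC·CA·BC·CA·CA·A·BC
    A ↦ CA
    B ↦ A
    C ↦ BC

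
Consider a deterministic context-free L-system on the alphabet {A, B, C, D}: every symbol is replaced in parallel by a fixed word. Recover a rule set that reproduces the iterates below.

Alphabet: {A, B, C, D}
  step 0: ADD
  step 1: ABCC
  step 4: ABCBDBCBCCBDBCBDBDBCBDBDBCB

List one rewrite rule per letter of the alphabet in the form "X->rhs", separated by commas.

  step 0 ⇒ step 1: ADD ⇒ AB·C·C
    A ↦ AB
    D ↦ C
    B ↦ CB  (constrained at step 1)
    C ↦ DB  (constrained at step 1)

A->AB, B->CB, C->DB, D->C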